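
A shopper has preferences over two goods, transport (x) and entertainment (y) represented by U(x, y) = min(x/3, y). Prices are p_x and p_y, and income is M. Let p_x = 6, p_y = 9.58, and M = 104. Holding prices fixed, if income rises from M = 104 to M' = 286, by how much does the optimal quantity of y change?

Leontief preferences: the optimum is at the kink where x/3 = y/1, i.e. y = (1/3)·x.
Budget: p_x·x + p_y·(1/3)·x = M, so (3·p_x + p_y)·x = 3·M.
Demand: x*(p_x,p_y,M) = 3·M/(3·p_x + p_y), y* = M/(3·p_x + p_y).
Here 3·6 + 9.58 = 27.58, giving y* = 3.7708.
At M' = 286: y* = 10.3698. Change: 10.3698 − 3.7708 = 6.599.

Δy* = 6.599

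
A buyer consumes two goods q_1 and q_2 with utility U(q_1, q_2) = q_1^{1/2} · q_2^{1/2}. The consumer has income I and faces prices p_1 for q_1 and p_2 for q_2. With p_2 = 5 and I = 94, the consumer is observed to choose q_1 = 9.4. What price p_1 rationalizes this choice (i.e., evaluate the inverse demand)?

Tangency: MRS = q_2/q_1 = p_1/p_2.
Rearranging, p_2·q_2 = p_1·q_1. Substituting into the budget gives p_1·q_1·(1 + 1) = I.
Demand: q_1*(p_1,p_2,I) = 0.5·I/p_1 and q_2* = 0.5·I/p_2.
Set q_1* = 9.4 in the demand function and solve for p_1: p_1 = 5.

p_1 = 5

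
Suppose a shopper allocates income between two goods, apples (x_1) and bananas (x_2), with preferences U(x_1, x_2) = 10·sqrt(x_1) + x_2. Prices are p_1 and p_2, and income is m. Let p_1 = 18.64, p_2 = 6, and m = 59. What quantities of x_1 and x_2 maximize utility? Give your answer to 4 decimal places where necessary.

x_1* = 2.5903, x_2* = 1.7861

Set MRS = p_1/p_2: 5·x_1^(−1/2) = p_1/p_2.
Thus x_1* = (5·p_2/p_1)² — independent of m — with the rest of income spent on x_2.
Plugging in: x_1* = (5·6/18.64)² = 2.5903, x_2* = 1.7861.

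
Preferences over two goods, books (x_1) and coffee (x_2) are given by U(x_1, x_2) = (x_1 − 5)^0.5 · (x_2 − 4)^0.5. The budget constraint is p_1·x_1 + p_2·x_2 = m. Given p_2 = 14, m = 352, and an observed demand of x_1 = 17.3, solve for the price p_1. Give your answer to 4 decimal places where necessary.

p_1 = 10

Let x_1' = x_1−5, x_2' = x_2−4. MRS = x_2'/x_1' = p_1/p_2.
After buying the subsistence bundle (5, 4), a share 0.5 of the remaining income goes to x_1: x_1* = 5 + 0.5·(m − 5p_1 − 4p_2)/p_1.
Set x_1* = 17.3 in the demand function and solve for p_1: p_1 = 10.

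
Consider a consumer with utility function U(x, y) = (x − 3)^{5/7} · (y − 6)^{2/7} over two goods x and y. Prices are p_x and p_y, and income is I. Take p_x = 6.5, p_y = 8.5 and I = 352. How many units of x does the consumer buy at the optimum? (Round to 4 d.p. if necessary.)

MRS = (5/2)·(y−6)/(x−3). Tangency with p_x/p_y gives y−6 = (2/5)·(p_x/p_y)·(x−3).
Substituting into the budget: x* = 3 + 5/7·(I − 3·p_x − 6·p_y)/p_x, and y* = 6 + 2/7·(…)/p_y.
Discretionary income = 352 − 3·6.5 − 6·8.5 = 281.5; x* = 3 + 5/7·281.5/6.5 = 33.9341.

x* = 33.9341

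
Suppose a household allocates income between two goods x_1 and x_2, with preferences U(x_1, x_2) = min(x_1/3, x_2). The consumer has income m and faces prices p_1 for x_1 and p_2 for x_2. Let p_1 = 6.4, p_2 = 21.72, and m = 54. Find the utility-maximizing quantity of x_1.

x_1* = 3.9589

Demand: x_1*(p_1,p_2,m) = 3·m/(3·p_1 + p_2), x_2* = m/(3·p_1 + p_2).
Here 3·6.4 + 21.72 = 40.92, giving x_1* = 3.9589.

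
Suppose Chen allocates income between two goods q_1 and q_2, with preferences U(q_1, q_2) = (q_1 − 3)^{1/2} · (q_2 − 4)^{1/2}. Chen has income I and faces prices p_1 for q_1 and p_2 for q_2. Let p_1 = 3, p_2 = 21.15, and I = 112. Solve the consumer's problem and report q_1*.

Let q_1' = q_1−3, q_2' = q_2−4. MRS = q_2'/q_1' = p_1/p_2.
After buying the subsistence bundle (3, 4), a share 0.5 of the remaining income goes to q_1: q_1* = 3 + 0.5·(I − 3p_1 − 4p_2)/p_1.
Discretionary income = 112 − 3·3 − 4·21.15 = 18.4; q_1* = 3 + 0.5·18.4/3 = 6.0667.

q_1* = 6.0667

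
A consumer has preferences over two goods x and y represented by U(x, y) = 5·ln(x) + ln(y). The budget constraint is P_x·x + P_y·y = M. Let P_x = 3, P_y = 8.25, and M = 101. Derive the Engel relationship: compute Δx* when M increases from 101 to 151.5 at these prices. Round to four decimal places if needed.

Δx* = 14.0278

MU_x/MU_y = (5·y)/(x); tangency sets this equal to P_x/P_y.
So 5·P_y·y = P_x·x; combined with the budget, a share 5/6 of income goes to x.
Demand: x*(P_x,P_y,M) = 5/6·M/P_x and y* = 1/6·M/P_y.
At P_x=3, P_y=8.25, M=101: x* = 5/6·101/3 = 28.0556.
At M' = 151.5: x* = 42.0833. Change: 42.0833 − 28.0556 = 14.0278.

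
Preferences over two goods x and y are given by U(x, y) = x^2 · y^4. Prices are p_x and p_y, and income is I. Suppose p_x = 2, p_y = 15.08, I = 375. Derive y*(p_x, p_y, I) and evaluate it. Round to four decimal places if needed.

y* = 16.5782

The MRS is (1/2)·y/x. Set MRS = p_x/p_y.
So 2·p_y·y = 4·p_x·x; combined with the budget, a share 1/3 of income goes to x.
Demand: x*(p_x,p_y,I) = 1/3·I/p_x and y* = 2/3·I/p_y.
At p_x=2, p_y=15.08, I=375: y* = 2/3·375/15.08 = 16.5782.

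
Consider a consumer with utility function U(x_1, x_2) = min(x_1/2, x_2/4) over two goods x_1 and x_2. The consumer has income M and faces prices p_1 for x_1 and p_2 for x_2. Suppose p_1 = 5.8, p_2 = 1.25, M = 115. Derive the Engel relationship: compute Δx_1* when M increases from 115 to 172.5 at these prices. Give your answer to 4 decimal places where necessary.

Leontief preferences: the optimum is at the kink where x_1/2 = x_2/4, i.e. x_2 = 2·x_1.
Budget: p_1·x_1 + p_2·2·x_1 = M, so (2·p_1 + 4·p_2)·x_1 = 2·M.
Demand: x_1*(p_1,p_2,M) = 2·M/(2·p_1 + 4·p_2), x_2* = 4·M/(2·p_1 + 4·p_2).
Here 2·5.8 + 4·1.25 = 16.6, giving x_1* = 13.8554.
At M' = 172.5: x_1* = 20.7831. Change: 20.7831 − 13.8554 = 6.9277.

Δx_1* = 6.9277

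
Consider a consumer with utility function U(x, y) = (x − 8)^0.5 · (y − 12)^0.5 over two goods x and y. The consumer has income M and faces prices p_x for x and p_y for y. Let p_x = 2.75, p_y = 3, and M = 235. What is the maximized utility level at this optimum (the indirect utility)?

V = 30.8117

This is Cobb-Douglas in (x−8, y−12): tangency gives 0.5·p_y·(y−12) = 0.5·p_x·(x−8).
Substituting into the budget: x* = 8 + 0.5·(M − 8·p_x − 12·p_y)/p_x, and y* = 12 + 0.5·(…)/p_y.
Discretionary income = 235 − 8·2.75 − 12·3 = 177; x* = 8 + 0.5·177/2.75 = 40.1818; y* = 12 + 0.5·177/3 = 41.5.
Utility at the optimum: U(40.1818, 41.5) = 30.8117.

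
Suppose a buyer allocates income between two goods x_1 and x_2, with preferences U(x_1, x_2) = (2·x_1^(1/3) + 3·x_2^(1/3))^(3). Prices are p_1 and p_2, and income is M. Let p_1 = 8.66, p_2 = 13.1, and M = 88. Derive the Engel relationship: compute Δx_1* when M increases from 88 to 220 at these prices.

Δx_1* = 6.1124

From the CES first-order condition, (2/3)·(x_2/x_1)^(2/3) = p_1/p_2.
Hence x_2/x_1 = ((3/2)·p_1/p_2)^(1/(2/3)), i.e. raised to the 1.5 power.
Substitute x_2 = (x_2/x_1)·x_1 into the budget: x_1* = M/(p_1 + p_2·(x_2/x_1)).
Numerically x_2/x_1 = 0.987431, so x_1* = 88/(8.66 + 13.1·0.987431) = 4.075.
At M' = 220: x_1* = 10.1874. Change: 10.1874 − 4.075 = 6.1124.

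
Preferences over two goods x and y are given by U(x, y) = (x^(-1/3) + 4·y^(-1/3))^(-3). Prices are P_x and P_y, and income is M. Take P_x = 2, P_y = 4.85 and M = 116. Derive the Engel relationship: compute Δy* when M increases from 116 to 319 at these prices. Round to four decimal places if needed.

MRS = MU_x/MU_y = (1/4)·(y/x)^(4/3). Set equal to P_x/P_y.
Solve for the ratio: y/x = [4·P_x/P_y]^(0.75).
With the ratio pinned down, the budget gives x* = M/(P_x + P_y·(y/x)) and y* = (y/x)·x*.
Numerically y/x = 1.455497, so x* = 116/(2 + 4.85·1.455497) = 12.8047 and y* = 1.455497·12.8047 = 18.6372.
At M' = 319: y* = 51.2524. Change: 51.2524 − 18.6372 = 32.6151.

Δy* = 32.6151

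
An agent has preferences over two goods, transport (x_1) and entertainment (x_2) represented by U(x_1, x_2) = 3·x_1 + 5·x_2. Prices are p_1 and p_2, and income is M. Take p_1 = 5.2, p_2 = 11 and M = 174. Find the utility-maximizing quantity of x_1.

Linear utility — the consumer picks whichever good has higher MU/price: 3/5.2 = 0.5769 vs 5/11 = 0.4545.
x_1 gives more utility per dollar, so spend all income on x_1: x_1* = M/p_1, x_2* = 0.
Numerically: x_1* = 33.4615, x_2* = 0.

x_1* = 33.4615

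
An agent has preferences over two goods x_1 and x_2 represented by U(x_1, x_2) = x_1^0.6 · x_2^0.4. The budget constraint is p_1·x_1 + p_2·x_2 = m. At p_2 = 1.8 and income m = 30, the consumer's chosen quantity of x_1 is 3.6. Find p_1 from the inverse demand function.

p_1 = 5

MU_x_1/MU_x_2 = (0.6·x_2)/(0.4·x_1); tangency sets this equal to p_1/p_2.
So 0.6·p_2·x_2 = 0.4·p_1·x_1; combined with the budget, a share 0.6 of income goes to x_1.
Demand: x_1*(p_1,p_2,m) = 0.6·m/p_1 and x_2* = 0.4·m/p_2.
Set x_1* = 3.6 in the demand function and solve for p_1: p_1 = 5.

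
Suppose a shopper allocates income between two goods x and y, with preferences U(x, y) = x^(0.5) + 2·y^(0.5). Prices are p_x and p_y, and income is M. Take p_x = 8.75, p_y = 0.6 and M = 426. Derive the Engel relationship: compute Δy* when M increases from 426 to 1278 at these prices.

Δy* = 1396.0674

MU_x ∝ x^(-0.5), MU_y ∝ 2·y^(-0.5), so MRS = (1/2)·(y/x)^(0.5) = p_x/p_y.
Solve for the ratio: y/x = [2·p_x/p_y]^(2).
With the ratio pinned down, the budget gives x* = M/(p_x + p_y·(y/x)) and y* = (y/x)·x*.
Numerically y/x = 850.694444, so x* = 426/(8.75 + 0.6·850.694444) = 0.8205 and y* = 850.694444·0.8205 = 698.0337.
At M' = 1278: y* = 2094.1011. Change: 2094.1011 − 698.0337 = 1396.0674.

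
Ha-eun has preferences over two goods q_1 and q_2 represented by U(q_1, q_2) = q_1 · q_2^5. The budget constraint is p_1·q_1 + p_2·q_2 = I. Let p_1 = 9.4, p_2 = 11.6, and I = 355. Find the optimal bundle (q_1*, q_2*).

MU_q_1/MU_q_2 = (q_2)/(5·q_1); tangency sets this equal to p_1/p_2.
So p_2·q_2 = 5·p_1·q_1; combined with the budget, a share 1/6 of income goes to q_1.
Demand: q_1*(p_1,p_2,I) = 1/6·I/p_1 and q_2* = 5/6·I/p_2.
At p_1=9.4, p_2=11.6, I=355: q_1* = 1/6·355/9.4 = 6.2943, q_2* = 25.5029.

q_1* = 6.2943, q_2* = 25.5029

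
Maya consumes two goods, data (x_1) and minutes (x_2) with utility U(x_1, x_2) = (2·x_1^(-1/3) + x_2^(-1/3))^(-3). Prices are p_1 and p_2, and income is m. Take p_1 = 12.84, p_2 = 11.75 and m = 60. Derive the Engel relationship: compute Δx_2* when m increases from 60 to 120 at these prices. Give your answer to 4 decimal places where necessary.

From the CES first-order condition, 2·(x_2/x_1)^(4/3) = p_1/p_2.
Hence x_2/x_1 = ((1/2)·p_1/p_2)^(1/(4/3)), i.e. raised to the 0.75 power.
Substitute x_2 = (x_2/x_1)·x_1 into the budget: x_1* = m/(p_1 + p_2·(x_2/x_1)).
Numerically x_2/x_1 = 0.635511, so x_1* = 60/(12.84 + 11.75·0.635511) = 2.9546 and x_2* = 0.635511·2.9546 = 1.8777.
At m' = 120: x_2* = 3.7554. Change: 3.7554 − 1.8777 = 1.8777.

Δx_2* = 1.8777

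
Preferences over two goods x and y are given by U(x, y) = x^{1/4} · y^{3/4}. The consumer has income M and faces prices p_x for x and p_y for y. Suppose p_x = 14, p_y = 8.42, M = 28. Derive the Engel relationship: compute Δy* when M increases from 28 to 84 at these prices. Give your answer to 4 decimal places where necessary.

Δy* = 4.9881

The MRS is (1/3)·y/x. Set MRS = p_x/p_y.
So 0.25·p_y·y = 0.75·p_x·x; combined with the budget, a share 0.25 of income goes to x.
Demand: x*(p_x,p_y,M) = 0.25·M/p_x and y* = 0.75·M/p_y.
At p_x=14, p_y=8.42, M=28: y* = 0.75·28/8.42 = 2.4941.
At M' = 84: y* = 7.4822. Change: 7.4822 − 2.4941 = 4.9881.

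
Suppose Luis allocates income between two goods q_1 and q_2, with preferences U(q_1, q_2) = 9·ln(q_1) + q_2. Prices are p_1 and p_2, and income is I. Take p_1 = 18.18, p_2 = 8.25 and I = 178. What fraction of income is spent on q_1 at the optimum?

share on q_1 = 0.4171

So q_1*(p_1,p_2) = 9·p_2/p_1, independent of income; and q_2* = (I − 9·p_2)/p_2.
At the given prices: q_1* = 9·8.25/18.18 = 4.0842, and q_2* = 12.5758.
Expenditure on q_1: 18.18·4.0842 = 74.25; share = 0.4171.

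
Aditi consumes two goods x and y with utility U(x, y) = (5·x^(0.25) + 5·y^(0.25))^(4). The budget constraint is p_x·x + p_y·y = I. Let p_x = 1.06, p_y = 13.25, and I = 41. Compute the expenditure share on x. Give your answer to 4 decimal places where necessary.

share on x = 0.6989

From the CES first-order condition, (y/x)^(0.75) = p_x/p_y.
Hence y/x = (p_x/p_y)^(1/(0.75)), i.e. raised to the 4/3 power.
Substitute y = (y/x)·x into the budget: x* = I/(p_x + p_y·(y/x)).
Numerically y/x = 0.034471, so x* = 41/(1.06 + 13.25·0.034471) = 27.0317 and y* = 0.034471·27.0317 = 0.9318.
Expenditure on x: 1.06·27.0317 = 28.6536; share = 0.6989.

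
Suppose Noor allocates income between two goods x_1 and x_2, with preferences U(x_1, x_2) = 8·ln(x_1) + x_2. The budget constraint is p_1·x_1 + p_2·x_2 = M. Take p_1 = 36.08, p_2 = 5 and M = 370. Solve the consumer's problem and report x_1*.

x_1* = 1.1086

MU_x_1 = 8/x_1, MU_x_2 = 1. Tangency: 8/x_1 = p_1/p_2.
So x_1*(p_1,p_2) = 8·p_2/p_1, independent of income; and x_2* = (M − 8·p_2)/p_2.
At the given prices: x_1* = 8·5/36.08 = 1.1086.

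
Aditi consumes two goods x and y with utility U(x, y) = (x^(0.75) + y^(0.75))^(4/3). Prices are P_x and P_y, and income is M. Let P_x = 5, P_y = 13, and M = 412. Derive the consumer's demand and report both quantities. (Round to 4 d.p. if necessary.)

Numerically y/x = 0.021883, so x* = 412/(5 + 13·0.021883) = 77.9642 and y* = 0.021883·77.9642 = 1.7061.

x* = 77.9642, y* = 1.7061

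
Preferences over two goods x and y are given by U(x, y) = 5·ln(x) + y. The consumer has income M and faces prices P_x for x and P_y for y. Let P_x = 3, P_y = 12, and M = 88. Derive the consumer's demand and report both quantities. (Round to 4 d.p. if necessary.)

x* = 20, y* = 2.3333

At the given prices: x* = 5·12/3 = 20, and y* = 2.3333.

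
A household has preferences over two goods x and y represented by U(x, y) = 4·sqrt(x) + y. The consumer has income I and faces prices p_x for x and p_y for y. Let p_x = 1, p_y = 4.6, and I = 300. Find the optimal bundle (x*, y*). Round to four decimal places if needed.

Utility is quasi-linear in y; the FOC for x is 2/√x = p_x/p_y.
Solve: √x = 2·p_y/p_x, so x*(p_x,p_y) = (2·p_y/p_x)², and y* = (I − p_x·x*)/p_y.
Plugging in: x* = (2·4.6/1)² = 84.64, y* = 46.8174.

x* = 84.64, y* = 46.8174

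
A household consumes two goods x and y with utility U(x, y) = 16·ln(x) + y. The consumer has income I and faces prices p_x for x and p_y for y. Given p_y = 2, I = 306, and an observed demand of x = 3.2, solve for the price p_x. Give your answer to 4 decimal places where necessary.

Set MRS = p_x/p_y: (16/x)/1 = p_x/p_y.
So x*(p_x,p_y) = 16·p_y/p_x, independent of income; and y* = (I − 16·p_y)/p_y.
Set x* = 3.2 in the demand function and solve for p_x: p_x = 10.

p_x = 10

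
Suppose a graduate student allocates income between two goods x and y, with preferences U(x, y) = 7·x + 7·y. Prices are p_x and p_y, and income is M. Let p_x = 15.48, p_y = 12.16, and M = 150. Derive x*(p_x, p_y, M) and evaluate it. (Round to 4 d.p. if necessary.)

x* = 0

Perfect substitutes: compare marginal utility per dollar. 7/p_x vs 7/p_y → 0.4522 vs 0.5757.
y gives more utility per dollar, so spend all income on y: y* = M/p_y, x* = 0.
Numerically: x* = 0, y* = 12.3355.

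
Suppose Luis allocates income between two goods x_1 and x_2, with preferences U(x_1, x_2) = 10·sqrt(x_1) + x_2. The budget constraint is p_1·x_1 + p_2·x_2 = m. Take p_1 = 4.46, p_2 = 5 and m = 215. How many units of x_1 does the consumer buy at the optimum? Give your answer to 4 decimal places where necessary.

Set MRS = p_1/p_2: 5·x_1^(−1/2) = p_1/p_2.
Solve: √x_1 = 5·p_2/p_1, so x_1*(p_1,p_2) = (5·p_2/p_1)², and x_2* = (m − p_1·x_1*)/p_2.
Plugging in: x_1* = (5·5/4.46)² = 31.4203.

x_1* = 31.4203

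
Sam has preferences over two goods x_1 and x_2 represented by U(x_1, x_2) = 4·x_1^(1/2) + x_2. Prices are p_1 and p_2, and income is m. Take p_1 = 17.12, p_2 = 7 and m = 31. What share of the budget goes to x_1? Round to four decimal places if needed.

share on x_1 = 0.3693

Plugging in: x_1* = (2·7/17.12)² = 0.6687, x_2* = 2.7931.
Expenditure on x_1: 17.12·0.6687 = 11.4486; share = 0.3693.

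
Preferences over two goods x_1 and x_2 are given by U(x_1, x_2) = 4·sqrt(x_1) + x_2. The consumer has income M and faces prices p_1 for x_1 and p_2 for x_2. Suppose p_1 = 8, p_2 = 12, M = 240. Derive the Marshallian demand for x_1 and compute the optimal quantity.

x_1* = 9

Set MRS = p_1/p_2: 2·x_1^(−1/2) = p_1/p_2.
Solve: √x_1 = 2·p_2/p_1, so x_1*(p_1,p_2) = (2·p_2/p_1)², and x_2* = (M − p_1·x_1*)/p_2.
Plugging in: x_1* = (2·12/8)² = 9.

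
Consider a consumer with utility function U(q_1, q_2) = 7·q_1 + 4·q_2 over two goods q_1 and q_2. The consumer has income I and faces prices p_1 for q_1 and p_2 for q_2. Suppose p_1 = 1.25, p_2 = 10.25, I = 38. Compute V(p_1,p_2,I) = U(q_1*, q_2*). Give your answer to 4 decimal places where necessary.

Linear utility — the consumer picks whichever good has higher MU/price: 7/1.25 = 5.6 vs 4/10.25 = 0.3902.
q_1 gives more utility per dollar, so spend all income on q_1: q_1* = I/p_1, q_2* = 0.
Numerically: q_1* = 30.4, q_2* = 0.
Utility at the optimum: U(30.4, 0) = 212.8.

V = 212.8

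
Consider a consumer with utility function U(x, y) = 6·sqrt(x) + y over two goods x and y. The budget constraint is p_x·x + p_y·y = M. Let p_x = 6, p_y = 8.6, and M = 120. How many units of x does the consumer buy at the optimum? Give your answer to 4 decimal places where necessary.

Utility is quasi-linear in y; the FOC for x is 3/√x = p_x/p_y.
Solve: √x = 3·p_y/p_x, so x*(p_x,p_y) = (3·p_y/p_x)², and y* = (M − p_x·x*)/p_y.
Plugging in: x* = (3·8.6/6)² = 18.49.

x* = 18.49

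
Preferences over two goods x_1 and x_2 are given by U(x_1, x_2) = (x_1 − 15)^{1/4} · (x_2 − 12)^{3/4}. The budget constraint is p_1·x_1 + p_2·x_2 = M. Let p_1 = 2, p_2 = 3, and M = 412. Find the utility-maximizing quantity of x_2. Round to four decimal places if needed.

x_2* = 98.5

Let x_1' = x_1−15, x_2' = x_2−12. MRS = (1/3)·x_2'/x_1' = p_1/p_2.
After buying the subsistence bundle (15, 12), a share 0.25 of the remaining income goes to x_1: x_1* = 15 + 0.25·(M − 15p_1 − 12p_2)/p_1.
Discretionary income = 412 − 15·2 − 12·3 = 346; x_2* = 12 + 0.75·346/3 = 98.5.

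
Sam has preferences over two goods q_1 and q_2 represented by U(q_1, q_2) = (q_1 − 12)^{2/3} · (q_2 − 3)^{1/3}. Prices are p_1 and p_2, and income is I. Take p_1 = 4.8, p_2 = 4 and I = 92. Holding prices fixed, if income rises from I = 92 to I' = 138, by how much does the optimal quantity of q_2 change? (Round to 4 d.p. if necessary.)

After buying the subsistence bundle (12, 3), a share 2/3 of the remaining income goes to q_1: q_1* = 12 + 2/3·(I − 12p_1 − 3p_2)/p_1.
Discretionary income = 92 − 12·4.8 − 3·4 = 22.4; q_2* = 3 + 1/3·22.4/4 = 4.8667.
At I' = 138: q_2* = 8.7. Change: 8.7 − 4.8667 = 3.8333.

Δq_2* = 3.8333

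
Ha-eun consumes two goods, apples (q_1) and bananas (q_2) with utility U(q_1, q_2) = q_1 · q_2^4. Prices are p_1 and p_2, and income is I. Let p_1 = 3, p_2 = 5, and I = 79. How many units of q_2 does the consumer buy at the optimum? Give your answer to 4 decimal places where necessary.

MU_q_1/MU_q_2 = (q_2)/(4·q_1); tangency sets this equal to p_1/p_2.
Rearranging, p_2·q_2 = 4·p_1·q_1. Substituting into the budget gives p_1·q_1·(1 + 4) = I.
Demand: q_1*(p_1,p_2,I) = 0.2·I/p_1 and q_2* = 0.8·I/p_2.
At p_1=3, p_2=5, I=79: q_2* = 0.8·79/5 = 12.64.

q_2* = 12.64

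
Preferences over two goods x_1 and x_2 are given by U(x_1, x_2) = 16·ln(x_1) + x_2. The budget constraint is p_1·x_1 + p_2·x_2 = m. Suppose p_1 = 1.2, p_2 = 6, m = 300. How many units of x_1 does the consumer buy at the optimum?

Set MRS = p_1/p_2: (16/x_1)/1 = p_1/p_2.
So x_1*(p_1,p_2) = 16·p_2/p_1, independent of income; and x_2* = (m − 16·p_2)/p_2.
At the given prices: x_1* = 16·6/1.2 = 80.

x_1* = 80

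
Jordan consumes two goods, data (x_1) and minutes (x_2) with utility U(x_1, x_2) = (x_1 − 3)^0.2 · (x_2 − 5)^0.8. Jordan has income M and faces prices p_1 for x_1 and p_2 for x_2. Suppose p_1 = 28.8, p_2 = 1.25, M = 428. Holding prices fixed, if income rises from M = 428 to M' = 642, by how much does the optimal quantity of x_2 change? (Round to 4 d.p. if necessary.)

Δx_2* = 136.96

Let x_1' = x_1−3, x_2' = x_2−5. MRS = (1/4)·x_2'/x_1' = p_1/p_2.
After buying the subsistence bundle (3, 5), a share 0.2 of the remaining income goes to x_1: x_1* = 3 + 0.2·(M − 3p_1 − 5p_2)/p_1.
Discretionary income = 428 − 3·28.8 − 5·1.25 = 335.35; x_2* = 5 + 0.8·335.35/1.25 = 219.624.
At M' = 642: x_2* = 356.584. Change: 356.584 − 219.624 = 136.96.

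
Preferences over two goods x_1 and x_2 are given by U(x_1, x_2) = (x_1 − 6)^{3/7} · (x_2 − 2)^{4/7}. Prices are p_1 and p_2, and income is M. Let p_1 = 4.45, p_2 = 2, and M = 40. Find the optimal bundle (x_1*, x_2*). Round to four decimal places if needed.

MRS = (3/4)·(x_2−2)/(x_1−6). Tangency with p_1/p_2 gives x_2−2 = (4/3)·(p_1/p_2)·(x_1−6).
After buying the subsistence bundle (6, 2), a share 3/7 of the remaining income goes to x_1: x_1* = 6 + 3/7·(M − 6p_1 − 2p_2)/p_1.
Discretionary income = 40 − 6·4.45 − 2·2 = 9.3; x_1* = 6 + 3/7·9.3/4.45 = 6.8957; x_2* = 2 + 4/7·9.3/2 = 4.6571.

x_1* = 6.8957, x_2* = 4.6571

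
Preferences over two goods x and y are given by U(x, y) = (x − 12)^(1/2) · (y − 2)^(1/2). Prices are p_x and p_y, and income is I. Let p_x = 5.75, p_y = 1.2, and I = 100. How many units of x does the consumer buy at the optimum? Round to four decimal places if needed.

MRS = (y−2)/(x−12). Tangency with p_x/p_y gives y−2 = (p_x/p_y)·(x−12).
Substituting into the budget: x* = 12 + 0.5·(I − 12·p_x − 2·p_y)/p_x, and y* = 2 + 0.5·(…)/p_y.
Discretionary income = 100 − 12·5.75 − 2·1.2 = 28.6; x* = 12 + 0.5·28.6/5.75 = 14.487.

x* = 14.487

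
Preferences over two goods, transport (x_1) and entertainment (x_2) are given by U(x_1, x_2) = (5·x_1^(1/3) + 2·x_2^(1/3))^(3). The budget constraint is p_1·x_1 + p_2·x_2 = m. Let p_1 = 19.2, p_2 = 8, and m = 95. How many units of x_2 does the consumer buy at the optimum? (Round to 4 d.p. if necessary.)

From the CES first-order condition, (5/2)·(x_2/x_1)^(2/3) = p_1/p_2.
Solve for the ratio: x_2/x_1 = [(2/5)·p_1/p_2]^(1.5).
Substitute x_2 = (x_2/x_1)·x_1 into the budget: x_1* = m/(p_1 + p_2·(x_2/x_1)).
Numerically x_2/x_1 = 0.940604, so x_1* = 95/(19.2 + 8·0.940604) = 3.5547 and x_2* = 0.940604·3.5547 = 3.3436.

x_2* = 3.3436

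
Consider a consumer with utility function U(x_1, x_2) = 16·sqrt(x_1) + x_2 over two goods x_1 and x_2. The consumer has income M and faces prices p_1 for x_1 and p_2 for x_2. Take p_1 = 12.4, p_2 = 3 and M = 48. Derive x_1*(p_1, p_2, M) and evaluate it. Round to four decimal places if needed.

x_1* = 3.7461

Utility is quasi-linear in x_2; the FOC for x_1 is 8/√x_1 = p_1/p_2.
Solve: √x_1 = 8·p_2/p_1, so x_1*(p_1,p_2) = (8·p_2/p_1)², and x_2* = (M − p_1·x_1*)/p_2.
Plugging in: x_1* = (8·3/12.4)² = 3.7461.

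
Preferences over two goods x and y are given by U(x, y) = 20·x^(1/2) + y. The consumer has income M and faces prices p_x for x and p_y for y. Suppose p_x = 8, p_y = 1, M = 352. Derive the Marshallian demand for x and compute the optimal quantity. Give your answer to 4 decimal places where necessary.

x* = 1.5625

Set MRS = p_x/p_y: 10·x^(−1/2) = p_x/p_y.
Thus x* = (10·p_y/p_x)² — independent of M — with the rest of income spent on y.
Plugging in: x* = (10·1/8)² = 1.5625.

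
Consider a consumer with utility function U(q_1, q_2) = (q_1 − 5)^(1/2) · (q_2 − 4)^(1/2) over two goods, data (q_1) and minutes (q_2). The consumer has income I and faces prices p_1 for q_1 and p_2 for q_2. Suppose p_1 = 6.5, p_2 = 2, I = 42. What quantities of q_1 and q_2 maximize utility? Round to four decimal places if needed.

This is Cobb-Douglas in (q_1−5, q_2−4): tangency gives 0.5·p_2·(q_2−4) = 0.5·p_1·(q_1−5).
Substituting into the budget: q_1* = 5 + 0.5·(I − 5·p_1 − 4·p_2)/p_1, and q_2* = 4 + 0.5·(…)/p_2.
Discretionary income = 42 − 5·6.5 − 4·2 = 1.5; q_1* = 5 + 0.5·1.5/6.5 = 5.1154; q_2* = 4 + 0.5·1.5/2 = 4.375.

q_1* = 5.1154, q_2* = 4.375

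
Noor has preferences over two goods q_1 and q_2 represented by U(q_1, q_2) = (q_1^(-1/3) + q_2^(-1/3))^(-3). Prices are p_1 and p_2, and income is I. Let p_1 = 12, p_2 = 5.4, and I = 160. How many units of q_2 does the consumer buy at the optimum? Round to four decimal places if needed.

MU_q_1 ∝ q_1^(-4/3), MU_q_2 ∝ q_2^(-4/3), so MRS = (q_2/q_1)^(4/3) = p_1/p_2.
Hence q_2/q_1 = (p_1/p_2)^(1/(4/3)), i.e. raised to the 0.75 power.
Substitute q_2 = (q_2/q_1)·q_1 into the budget: q_1* = I/(p_1 + p_2·(q_2/q_1)).
Numerically q_2/q_1 = 1.820081, so q_1* = 160/(12 + 5.4·1.820081) = 7.3299 and q_2* = 1.820081·7.3299 = 13.341.

q_2* = 13.341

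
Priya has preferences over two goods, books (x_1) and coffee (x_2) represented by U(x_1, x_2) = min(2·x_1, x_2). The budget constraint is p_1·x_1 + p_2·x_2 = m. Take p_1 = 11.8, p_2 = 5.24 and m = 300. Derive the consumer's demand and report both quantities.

x_1* = 13.465, x_2* = 26.93

With perfect complements, no substitution: consume in ratio x_1:x_2 = 1:2.
Budget: p_1·x_1 + p_2·2·x_1 = m, so (p_1 + 2·p_2)·x_1 = m.
Demand: x_1*(p_1,p_2,m) = m/(p_1 + 2·p_2), x_2* = 2·m/(p_1 + 2·p_2).
Here 11.8 + 2·5.24 = 22.28, giving x_1* = 13.465 and x_2* = 26.93.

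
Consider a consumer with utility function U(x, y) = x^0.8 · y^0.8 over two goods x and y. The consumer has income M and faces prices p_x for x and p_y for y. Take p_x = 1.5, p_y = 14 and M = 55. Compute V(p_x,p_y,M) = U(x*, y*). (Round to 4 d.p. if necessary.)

Tangency: MRS = y/x = p_x/p_y.
So 0.8·p_y·y = 0.8·p_x·x; combined with the budget, a share 0.5 of income goes to x.
Demand: x*(p_x,p_y,M) = 0.5·M/p_x and y* = 0.5·M/p_y.
At p_x=1.5, p_y=14, M=55: x* = 0.5·55/1.5 = 18.3333, y* = 1.9643.
Utility at the optimum: U(18.3333, 1.9643) = 17.5856.

V = 17.5856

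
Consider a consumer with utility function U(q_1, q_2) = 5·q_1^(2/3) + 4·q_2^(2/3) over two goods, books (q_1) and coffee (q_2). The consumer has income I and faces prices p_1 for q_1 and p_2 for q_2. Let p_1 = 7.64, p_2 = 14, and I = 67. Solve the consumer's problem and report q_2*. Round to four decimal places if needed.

q_2* = 0.6332

Substitute q_2 = (q_2/q_1)·q_1 into the budget: q_1* = I/(p_1 + p_2·(q_2/q_1)).
Numerically q_2/q_1 = 0.083208, so q_1* = 67/(7.64 + 14·0.083208) = 7.6094 and q_2* = 0.083208·7.6094 = 0.6332.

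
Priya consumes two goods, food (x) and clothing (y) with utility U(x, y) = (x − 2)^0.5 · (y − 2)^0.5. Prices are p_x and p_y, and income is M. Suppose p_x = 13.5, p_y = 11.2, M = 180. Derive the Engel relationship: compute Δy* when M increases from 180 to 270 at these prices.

Let x' = x−2, y' = y−2. MRS = y'/x' = p_x/p_y.
Substituting into the budget: x* = 2 + 0.5·(M − 2·p_x − 2·p_y)/p_x, and y* = 2 + 0.5·(…)/p_y.
Discretionary income = 180 − 2·13.5 − 2·11.2 = 130.6; y* = 2 + 0.5·130.6/11.2 = 7.8304.
At M' = 270: y* = 11.8482. Change: 11.8482 − 7.8304 = 4.0179.

Δy* = 4.0179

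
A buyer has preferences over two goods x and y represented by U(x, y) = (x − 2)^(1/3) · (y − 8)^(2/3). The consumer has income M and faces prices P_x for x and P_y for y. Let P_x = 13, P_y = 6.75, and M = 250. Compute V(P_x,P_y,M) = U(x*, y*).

Let x' = x−2, y' = y−8. MRS = (1/2)·y'/x' = P_x/P_y.
Substituting into the budget: x* = 2 + 1/3·(M − 2·P_x − 8·P_y)/P_x, and y* = 8 + 2/3·(…)/P_y.
Discretionary income = 250 − 2·13 − 8·6.75 = 170; x* = 2 + 1/3·170/13 = 6.359; y* = 8 + 2/3·170/6.75 = 24.7901.
Utility at the optimum: U(6.359, 24.7901) = 10.711.

V = 10.711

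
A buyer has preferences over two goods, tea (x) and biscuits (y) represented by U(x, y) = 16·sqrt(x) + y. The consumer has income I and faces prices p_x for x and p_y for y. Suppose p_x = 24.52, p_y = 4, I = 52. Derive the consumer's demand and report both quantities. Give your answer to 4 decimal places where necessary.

x* = 1.7032, y* = 2.5595

Utility is quasi-linear in y; the FOC for x is 8/√x = p_x/p_y.
Thus x* = (8·p_y/p_x)² — independent of I — with the rest of income spent on y.
Plugging in: x* = (8·4/24.52)² = 1.7032, y* = 2.5595.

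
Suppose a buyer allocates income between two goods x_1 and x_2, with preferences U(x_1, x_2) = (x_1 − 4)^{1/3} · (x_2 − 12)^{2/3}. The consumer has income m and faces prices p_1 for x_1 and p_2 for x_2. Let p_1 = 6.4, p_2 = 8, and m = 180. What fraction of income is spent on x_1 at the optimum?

share on x_1 = 0.2504

Let x_1' = x_1−4, x_2' = x_2−12. MRS = (1/2)·x_2'/x_1' = p_1/p_2.
After buying the subsistence bundle (4, 12), a share 1/3 of the remaining income goes to x_1: x_1* = 4 + 1/3·(m − 4p_1 − 12p_2)/p_1.
Discretionary income = 180 − 4·6.4 − 12·8 = 58.4; x_1* = 4 + 1/3·58.4/6.4 = 7.0417; x_2* = 12 + 2/3·58.4/8 = 16.8667.
Expenditure on x_1: 6.4·7.0417 = 45.0667; share = 0.2504.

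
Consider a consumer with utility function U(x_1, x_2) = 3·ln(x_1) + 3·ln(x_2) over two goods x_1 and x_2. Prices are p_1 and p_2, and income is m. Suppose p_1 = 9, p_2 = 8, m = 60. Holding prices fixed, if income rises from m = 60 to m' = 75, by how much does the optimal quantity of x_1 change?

Tangency: MRS = x_2/x_1 = p_1/p_2.
So 3·p_2·x_2 = 3·p_1·x_1; combined with the budget, a share 0.5 of income goes to x_1.
Demand: x_1*(p_1,p_2,m) = 0.5·m/p_1 and x_2* = 0.5·m/p_2.
At p_1=9, p_2=8, m=60: x_1* = 0.5·60/9 = 3.3333.
At m' = 75: x_1* = 4.1667. Change: 4.1667 − 3.3333 = 0.8333.

Δx_1* = 0.8333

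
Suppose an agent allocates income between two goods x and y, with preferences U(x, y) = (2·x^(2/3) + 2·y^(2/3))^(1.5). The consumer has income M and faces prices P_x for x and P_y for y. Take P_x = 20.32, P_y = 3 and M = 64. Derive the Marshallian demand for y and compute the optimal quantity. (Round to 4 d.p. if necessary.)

Substitute y = (y/x)·x into the budget: x* = M/(P_x + P_y·(y/x)).
Numerically y/x = 310.747288, so x* = 64/(20.32 + 3·310.747288) = 0.0672 and y* = 310.747288·0.0672 = 20.8783.

y* = 20.8783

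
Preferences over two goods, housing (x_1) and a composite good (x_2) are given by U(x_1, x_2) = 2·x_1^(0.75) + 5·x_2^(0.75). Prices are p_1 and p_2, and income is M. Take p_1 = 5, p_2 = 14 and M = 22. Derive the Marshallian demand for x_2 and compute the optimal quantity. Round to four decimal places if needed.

MRS = MU_x_1/MU_x_2 = (2/5)·(x_2/x_1)^(0.25). Set equal to p_1/p_2.
Solve for the ratio: x_2/x_1 = [(5/2)·p_1/p_2]^(4).
With the ratio pinned down, the budget gives x_1* = M/(p_1 + p_2·(x_2/x_1)) and x_2* = (x_2/x_1)·x_1*.
Numerically x_2/x_1 = 0.635518, so x_1* = 22/(5 + 14·0.635518) = 1.583 and x_2* = 0.635518·1.583 = 1.0061.

x_2* = 1.0061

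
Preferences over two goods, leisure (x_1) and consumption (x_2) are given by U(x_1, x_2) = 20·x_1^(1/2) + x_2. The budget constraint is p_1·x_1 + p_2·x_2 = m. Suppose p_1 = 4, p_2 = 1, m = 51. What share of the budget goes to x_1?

share on x_1 = 0.4902

Set MRS = p_1/p_2: 10·x_1^(−1/2) = p_1/p_2.
Solve: √x_1 = 10·p_2/p_1, so x_1*(p_1,p_2) = (10·p_2/p_1)², and x_2* = (m − p_1·x_1*)/p_2.
Plugging in: x_1* = (10·1/4)² = 6.25, x_2* = 26.
Expenditure on x_1: 4·6.25 = 25; share = 0.4902.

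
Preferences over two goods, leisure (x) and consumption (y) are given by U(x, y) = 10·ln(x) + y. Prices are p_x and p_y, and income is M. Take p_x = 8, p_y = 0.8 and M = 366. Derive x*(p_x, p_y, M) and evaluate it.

Set MRS = p_x/p_y: (10/x)/1 = p_x/p_y.
So x*(p_x,p_y) = 10·p_y/p_x, independent of income; and y* = (M − 10·p_y)/p_y.
At the given prices: x* = 10·0.8/8 = 1.

x* = 1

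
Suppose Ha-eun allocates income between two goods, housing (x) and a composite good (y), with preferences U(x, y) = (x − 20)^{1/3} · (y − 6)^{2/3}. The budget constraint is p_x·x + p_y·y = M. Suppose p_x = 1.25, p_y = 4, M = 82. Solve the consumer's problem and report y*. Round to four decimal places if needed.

y* = 11.5

After buying the subsistence bundle (20, 6), a share 1/3 of the remaining income goes to x: x* = 20 + 1/3·(M − 20p_x − 6p_y)/p_x.
Discretionary income = 82 − 20·1.25 − 6·4 = 33; y* = 6 + 2/3·33/4 = 11.5.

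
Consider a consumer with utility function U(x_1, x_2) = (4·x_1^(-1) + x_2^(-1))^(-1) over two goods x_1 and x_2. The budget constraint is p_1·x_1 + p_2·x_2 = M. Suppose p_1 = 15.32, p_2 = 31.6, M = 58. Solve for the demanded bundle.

MU_x_1 ∝ 4·x_1^(-2), MU_x_2 ∝ x_2^(-2), so MRS = 4·(x_2/x_1)^(2) = p_1/p_2.
Hence x_2/x_1 = ((1/4)·p_1/p_2)^(1/(2)), i.e. raised to the 0.5 power.
With the ratio pinned down, the budget gives x_1* = M/(p_1 + p_2·(x_2/x_1)) and x_2* = (x_2/x_1)·x_1*.
Numerically x_2/x_1 = 0.348142, so x_1* = 58/(15.32 + 31.6·0.348142) = 2.2035 and x_2* = 0.348142·2.2035 = 0.7671.

x_1* = 2.2035, x_2* = 0.7671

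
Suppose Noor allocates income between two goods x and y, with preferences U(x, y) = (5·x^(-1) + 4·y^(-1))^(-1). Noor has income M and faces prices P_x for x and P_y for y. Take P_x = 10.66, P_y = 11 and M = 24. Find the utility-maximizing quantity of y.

y* = 1.0387

From the CES first-order condition, (5/4)·(y/x)^(2) = P_x/P_y.
Hence y/x = ((4/5)·P_x/P_y)^(1/(2)), i.e. raised to the 0.5 power.
Substitute y = (y/x)·x into the budget: x* = M/(P_x + P_y·(y/x)).
Numerically y/x = 0.880496, so x* = 24/(10.66 + 11·0.880496) = 1.1796 and y* = 0.880496·1.1796 = 1.0387.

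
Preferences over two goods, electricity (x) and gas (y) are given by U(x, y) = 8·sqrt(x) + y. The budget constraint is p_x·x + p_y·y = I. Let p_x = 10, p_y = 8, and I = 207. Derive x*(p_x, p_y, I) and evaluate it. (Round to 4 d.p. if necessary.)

x* = 10.24

Solve: √x = 4·p_y/p_x, so x*(p_x,p_y) = (4·p_y/p_x)², and y* = (I − p_x·x*)/p_y.
Plugging in: x* = (4·8/10)² = 10.24.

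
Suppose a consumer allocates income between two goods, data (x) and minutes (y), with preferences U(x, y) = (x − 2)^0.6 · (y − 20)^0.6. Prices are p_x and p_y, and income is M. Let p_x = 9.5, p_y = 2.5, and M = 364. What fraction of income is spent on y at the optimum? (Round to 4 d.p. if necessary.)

share on y = 0.5426

Substituting into the budget: x* = 2 + 0.5·(M − 2·p_x − 20·p_y)/p_x, and y* = 20 + 0.5·(…)/p_y.
Discretionary income = 364 − 2·9.5 − 20·2.5 = 295; x* = 2 + 0.5·295/9.5 = 17.5263; y* = 20 + 0.5·295/2.5 = 79.
Expenditure on y: 2.5·79 = 197.5; share = 0.5426.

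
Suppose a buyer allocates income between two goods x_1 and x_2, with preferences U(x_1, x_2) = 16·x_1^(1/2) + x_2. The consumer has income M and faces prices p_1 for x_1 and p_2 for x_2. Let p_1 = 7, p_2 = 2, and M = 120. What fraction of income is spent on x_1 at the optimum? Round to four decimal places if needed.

share on x_1 = 0.3048

Plugging in: x_1* = (8·2/7)² = 5.2245, x_2* = 41.7143.
Expenditure on x_1: 7·5.2245 = 36.5714; share = 0.3048.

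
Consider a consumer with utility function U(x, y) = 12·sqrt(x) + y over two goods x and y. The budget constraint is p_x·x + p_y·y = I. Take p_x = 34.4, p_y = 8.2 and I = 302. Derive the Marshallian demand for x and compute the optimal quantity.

Utility is quasi-linear in y; the FOC for x is 6/√x = p_x/p_y.
Solve: √x = 6·p_y/p_x, so x*(p_x,p_y) = (6·p_y/p_x)², and y* = (I − p_x·x*)/p_y.
Plugging in: x* = (6·8.2/34.4)² = 2.0456.

x* = 2.0456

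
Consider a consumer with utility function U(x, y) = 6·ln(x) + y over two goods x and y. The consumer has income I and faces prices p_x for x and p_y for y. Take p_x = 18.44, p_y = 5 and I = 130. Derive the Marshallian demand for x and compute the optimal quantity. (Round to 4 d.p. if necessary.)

Set MRS = p_x/p_y: (6/x)/1 = p_x/p_y.
So x*(p_x,p_y) = 6·p_y/p_x, independent of income; and y* = (I − 6·p_y)/p_y.
At the given prices: x* = 6·5/18.44 = 1.6269.

x* = 1.6269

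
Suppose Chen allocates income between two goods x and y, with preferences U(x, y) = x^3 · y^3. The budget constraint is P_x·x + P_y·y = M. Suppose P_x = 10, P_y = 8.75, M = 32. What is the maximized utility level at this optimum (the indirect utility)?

The MRS is y/x. Set MRS = P_x/P_y.
So 3·P_y·y = 3·P_x·x; combined with the budget, a share 0.5 of income goes to x.
Demand: x*(P_x,P_y,M) = 0.5·M/P_x and y* = 0.5·M/P_y.
At P_x=10, P_y=8.75, M=32: x* = 0.5·32/10 = 1.6, y* = 1.8286.
Utility at the optimum: U(1.6, 1.8286) = 25.0435.

V = 25.0435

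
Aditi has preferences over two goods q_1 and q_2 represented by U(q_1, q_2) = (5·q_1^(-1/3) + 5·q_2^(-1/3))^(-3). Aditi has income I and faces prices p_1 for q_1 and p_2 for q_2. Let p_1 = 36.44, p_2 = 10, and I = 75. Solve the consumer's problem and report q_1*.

With the ratio pinned down, the budget gives q_1* = I/(p_1 + p_2·(q_2/q_1)) and q_2* = (q_2/q_1)·q_1*.
Numerically q_2/q_1 = 2.637447, so q_1* = 75/(36.44 + 10·2.637447) = 1.194.

q_1* = 1.194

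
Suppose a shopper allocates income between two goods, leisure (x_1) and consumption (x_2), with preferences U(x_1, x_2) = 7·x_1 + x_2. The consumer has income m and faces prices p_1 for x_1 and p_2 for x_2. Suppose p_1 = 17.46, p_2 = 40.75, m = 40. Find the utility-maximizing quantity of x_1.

x_1* = 2.291

Perfect substitutes: compare marginal utility per dollar. 7/p_1 vs 1/p_2 → 0.4009 vs 0.0245.
x_1 gives more utility per dollar, so spend all income on x_1: x_1* = m/p_1, x_2* = 0.
Numerically: x_1* = 2.291, x_2* = 0.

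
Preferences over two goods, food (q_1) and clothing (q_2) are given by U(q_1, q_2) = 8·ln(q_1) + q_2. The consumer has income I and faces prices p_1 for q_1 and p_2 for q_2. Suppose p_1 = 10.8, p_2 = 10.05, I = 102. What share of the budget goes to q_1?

MU_q_1 = 8/q_1, MU_q_2 = 1. Tangency: 8/q_1 = p_1/p_2.
So q_1*(p_1,p_2) = 8·p_2/p_1, independent of income; and q_2* = (I − 8·p_2)/p_2.
At the given prices: q_1* = 8·10.05/10.8 = 7.4444, and q_2* = 2.1493.
Expenditure on q_1: 10.8·7.4444 = 80.4; share = 0.7882.

share on q_1 = 0.7882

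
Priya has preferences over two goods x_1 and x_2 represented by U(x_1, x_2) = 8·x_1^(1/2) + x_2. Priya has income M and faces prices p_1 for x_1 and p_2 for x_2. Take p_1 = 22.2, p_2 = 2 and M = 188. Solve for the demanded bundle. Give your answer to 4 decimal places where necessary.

MU_x_1 = 4/√x_1, MU_x_2 = 1. Tangency: 4/√x_1 = p_1/p_2.
Thus x_1* = (4·p_2/p_1)² — independent of M — with the rest of income spent on x_2.
Plugging in: x_1* = (4·2/22.2)² = 0.1299, x_2* = 92.5586.

x_1* = 0.1299, x_2* = 92.5586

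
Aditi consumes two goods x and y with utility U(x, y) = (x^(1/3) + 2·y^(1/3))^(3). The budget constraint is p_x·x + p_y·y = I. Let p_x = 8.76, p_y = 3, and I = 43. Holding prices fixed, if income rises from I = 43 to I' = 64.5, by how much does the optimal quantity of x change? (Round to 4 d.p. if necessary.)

From the CES first-order condition, (1/2)·(y/x)^(2/3) = p_x/p_y.
Hence y/x = (2·p_x/p_y)^(1/(2/3)), i.e. raised to the 1.5 power.
Substitute y = (y/x)·x into the budget: x* = I/(p_x + p_y·(y/x)).
Numerically y/x = 14.112998, so x* = 43/(8.76 + 3·14.112998) = 0.8415.
At I' = 64.5: x* = 1.2623. Change: 1.2623 − 0.8415 = 0.4208.

Δx* = 0.4208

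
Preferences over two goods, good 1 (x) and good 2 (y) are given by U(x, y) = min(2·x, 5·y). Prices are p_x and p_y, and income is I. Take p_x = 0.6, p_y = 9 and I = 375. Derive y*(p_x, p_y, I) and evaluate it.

Here 5·0.6 + 2·9 = 21, giving y* = 35.7143.

y* = 35.7143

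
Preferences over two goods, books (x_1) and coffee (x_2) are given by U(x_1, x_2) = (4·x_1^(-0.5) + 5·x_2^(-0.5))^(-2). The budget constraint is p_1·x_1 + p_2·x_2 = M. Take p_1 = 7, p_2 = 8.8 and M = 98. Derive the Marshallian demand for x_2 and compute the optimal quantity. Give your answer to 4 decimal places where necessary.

x_2* = 6.1921

From the CES first-order condition, (4/5)·(x_2/x_1)^(1.5) = p_1/p_2.
Hence x_2/x_1 = ((5/4)·p_1/p_2)^(1/(1.5)), i.e. raised to the 2/3 power.
With the ratio pinned down, the budget gives x_1* = M/(p_1 + p_2·(x_2/x_1)) and x_2* = (x_2/x_1)·x_1*.
Numerically x_2/x_1 = 0.996209, so x_1* = 98/(7 + 8.8·0.996209) = 6.2157 and x_2* = 0.996209·6.2157 = 6.1921.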